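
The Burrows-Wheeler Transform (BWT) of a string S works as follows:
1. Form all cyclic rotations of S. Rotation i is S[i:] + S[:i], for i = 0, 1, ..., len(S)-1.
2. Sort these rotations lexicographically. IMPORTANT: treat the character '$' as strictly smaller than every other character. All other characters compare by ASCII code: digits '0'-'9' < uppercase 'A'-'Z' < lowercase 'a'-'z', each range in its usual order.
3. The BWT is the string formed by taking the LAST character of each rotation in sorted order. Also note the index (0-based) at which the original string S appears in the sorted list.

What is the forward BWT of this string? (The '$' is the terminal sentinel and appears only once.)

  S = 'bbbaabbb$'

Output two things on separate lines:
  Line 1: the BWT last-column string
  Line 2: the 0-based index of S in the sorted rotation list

Answer: bbabbbba$
8

Derivation:
All 9 rotations (rotation i = S[i:]+S[:i]):
  rot[0] = bbbaabbb$
  rot[1] = bbaabbb$b
  rot[2] = baabbb$bb
  rot[3] = aabbb$bbb
  rot[4] = abbb$bbba
  rot[5] = bbb$bbbaa
  rot[6] = bb$bbbaab
  rot[7] = b$bbbaabb
  rot[8] = $bbbaabbb
Sorted (with $ < everything):
  sorted[0] = $bbbaabbb  (last char: 'b')
  sorted[1] = aabbb$bbb  (last char: 'b')
  sorted[2] = abbb$bbba  (last char: 'a')
  sorted[3] = b$bbbaabb  (last char: 'b')
  sorted[4] = baabbb$bb  (last char: 'b')
  sorted[5] = bb$bbbaab  (last char: 'b')
  sorted[6] = bbaabbb$b  (last char: 'b')
  sorted[7] = bbb$bbbaa  (last char: 'a')
  sorted[8] = bbbaabbb$  (last char: '$')
Last column: bbabbbba$
Original string S is at sorted index 8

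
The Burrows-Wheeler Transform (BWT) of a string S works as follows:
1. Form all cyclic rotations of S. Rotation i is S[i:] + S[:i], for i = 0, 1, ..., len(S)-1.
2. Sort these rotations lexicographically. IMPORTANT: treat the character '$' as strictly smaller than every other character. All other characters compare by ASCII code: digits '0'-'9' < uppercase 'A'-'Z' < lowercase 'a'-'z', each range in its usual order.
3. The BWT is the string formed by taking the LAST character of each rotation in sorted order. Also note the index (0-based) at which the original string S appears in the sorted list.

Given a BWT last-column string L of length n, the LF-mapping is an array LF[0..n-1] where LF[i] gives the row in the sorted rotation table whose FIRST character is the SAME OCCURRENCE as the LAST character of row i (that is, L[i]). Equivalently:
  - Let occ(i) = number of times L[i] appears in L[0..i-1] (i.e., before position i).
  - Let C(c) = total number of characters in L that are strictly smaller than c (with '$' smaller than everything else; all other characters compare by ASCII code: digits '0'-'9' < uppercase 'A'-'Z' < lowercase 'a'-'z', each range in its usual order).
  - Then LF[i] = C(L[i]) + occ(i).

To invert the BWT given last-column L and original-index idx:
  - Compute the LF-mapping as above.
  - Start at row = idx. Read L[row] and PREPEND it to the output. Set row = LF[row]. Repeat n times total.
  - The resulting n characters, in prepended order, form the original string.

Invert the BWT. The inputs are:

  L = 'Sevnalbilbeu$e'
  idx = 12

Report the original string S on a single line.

LF mapping: 1 5 13 11 2 9 3 8 10 4 6 12 0 7
Walk LF starting at row 12, prepending L[row]:
  step 1: row=12, L[12]='$', prepend. Next row=LF[12]=0
  step 2: row=0, L[0]='S', prepend. Next row=LF[0]=1
  step 3: row=1, L[1]='e', prepend. Next row=LF[1]=5
  step 4: row=5, L[5]='l', prepend. Next row=LF[5]=9
  step 5: row=9, L[9]='b', prepend. Next row=LF[9]=4
  step 6: row=4, L[4]='a', prepend. Next row=LF[4]=2
  step 7: row=2, L[2]='v', prepend. Next row=LF[2]=13
  step 8: row=13, L[13]='e', prepend. Next row=LF[13]=7
  step 9: row=7, L[7]='i', prepend. Next row=LF[7]=8
  step 10: row=8, L[8]='l', prepend. Next row=LF[8]=10
  step 11: row=10, L[10]='e', prepend. Next row=LF[10]=6
  step 12: row=6, L[6]='b', prepend. Next row=LF[6]=3
  step 13: row=3, L[3]='n', prepend. Next row=LF[3]=11
  step 14: row=11, L[11]='u', prepend. Next row=LF[11]=12
Reversed output: unbelievableS$

Answer: unbelievableS$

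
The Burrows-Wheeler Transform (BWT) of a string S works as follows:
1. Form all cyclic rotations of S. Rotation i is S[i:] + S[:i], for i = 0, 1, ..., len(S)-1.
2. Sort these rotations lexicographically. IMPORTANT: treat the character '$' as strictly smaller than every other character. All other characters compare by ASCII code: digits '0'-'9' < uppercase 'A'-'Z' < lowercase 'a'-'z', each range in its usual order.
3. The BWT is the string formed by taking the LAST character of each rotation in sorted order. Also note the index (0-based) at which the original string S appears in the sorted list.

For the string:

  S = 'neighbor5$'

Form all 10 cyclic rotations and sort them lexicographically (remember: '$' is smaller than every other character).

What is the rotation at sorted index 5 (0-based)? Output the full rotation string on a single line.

All 10 rotations (rotation i = S[i:]+S[:i]):
  rot[0] = neighbor5$
  rot[1] = eighbor5$n
  rot[2] = ighbor5$ne
  rot[3] = ghbor5$nei
  rot[4] = hbor5$neig
  rot[5] = bor5$neigh
  rot[6] = or5$neighb
  rot[7] = r5$neighbo
  rot[8] = 5$neighbor
  rot[9] = $neighbor5
Sorted (with $ < everything):
  sorted[0] = $neighbor5
  sorted[1] = 5$neighbor
  sorted[2] = bor5$neigh
  sorted[3] = eighbor5$n
  sorted[4] = ghbor5$nei
  sorted[5] = hbor5$neig
  sorted[6] = ighbor5$ne
  sorted[7] = neighbor5$
  sorted[8] = or5$neighb
  sorted[9] = r5$neighbo
sorted[5] = hbor5$neig

Answer: hbor5$neig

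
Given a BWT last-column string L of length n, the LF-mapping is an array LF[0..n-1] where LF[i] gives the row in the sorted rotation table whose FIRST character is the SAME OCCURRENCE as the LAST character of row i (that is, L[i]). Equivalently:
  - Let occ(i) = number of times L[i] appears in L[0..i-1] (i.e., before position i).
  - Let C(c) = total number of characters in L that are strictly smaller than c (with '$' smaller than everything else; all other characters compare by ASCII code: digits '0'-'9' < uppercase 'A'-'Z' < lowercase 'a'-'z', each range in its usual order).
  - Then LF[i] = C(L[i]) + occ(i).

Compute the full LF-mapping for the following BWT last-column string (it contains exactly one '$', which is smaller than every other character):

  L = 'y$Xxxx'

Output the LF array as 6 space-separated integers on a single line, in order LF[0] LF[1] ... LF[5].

Answer: 5 0 1 2 3 4

Derivation:
Char counts: '$':1, 'X':1, 'x':3, 'y':1
C (first-col start): C('$')=0, C('X')=1, C('x')=2, C('y')=5
L[0]='y': occ=0, LF[0]=C('y')+0=5+0=5
L[1]='$': occ=0, LF[1]=C('$')+0=0+0=0
L[2]='X': occ=0, LF[2]=C('X')+0=1+0=1
L[3]='x': occ=0, LF[3]=C('x')+0=2+0=2
L[4]='x': occ=1, LF[4]=C('x')+1=2+1=3
L[5]='x': occ=2, LF[5]=C('x')+2=2+2=4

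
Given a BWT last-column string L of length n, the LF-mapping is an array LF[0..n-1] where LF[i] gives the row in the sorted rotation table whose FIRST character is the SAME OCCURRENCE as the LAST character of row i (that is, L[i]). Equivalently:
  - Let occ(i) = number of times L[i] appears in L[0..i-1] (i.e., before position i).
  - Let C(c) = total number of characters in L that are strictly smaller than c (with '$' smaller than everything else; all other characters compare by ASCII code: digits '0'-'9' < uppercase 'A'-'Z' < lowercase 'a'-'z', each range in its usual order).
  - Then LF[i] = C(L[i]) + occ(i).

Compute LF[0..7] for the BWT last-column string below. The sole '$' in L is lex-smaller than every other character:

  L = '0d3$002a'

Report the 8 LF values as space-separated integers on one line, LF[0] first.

Char counts: '$':1, '0':3, '2':1, '3':1, 'a':1, 'd':1
C (first-col start): C('$')=0, C('0')=1, C('2')=4, C('3')=5, C('a')=6, C('d')=7
L[0]='0': occ=0, LF[0]=C('0')+0=1+0=1
L[1]='d': occ=0, LF[1]=C('d')+0=7+0=7
L[2]='3': occ=0, LF[2]=C('3')+0=5+0=5
L[3]='$': occ=0, LF[3]=C('$')+0=0+0=0
L[4]='0': occ=1, LF[4]=C('0')+1=1+1=2
L[5]='0': occ=2, LF[5]=C('0')+2=1+2=3
L[6]='2': occ=0, LF[6]=C('2')+0=4+0=4
L[7]='a': occ=0, LF[7]=C('a')+0=6+0=6

Answer: 1 7 5 0 2 3 4 6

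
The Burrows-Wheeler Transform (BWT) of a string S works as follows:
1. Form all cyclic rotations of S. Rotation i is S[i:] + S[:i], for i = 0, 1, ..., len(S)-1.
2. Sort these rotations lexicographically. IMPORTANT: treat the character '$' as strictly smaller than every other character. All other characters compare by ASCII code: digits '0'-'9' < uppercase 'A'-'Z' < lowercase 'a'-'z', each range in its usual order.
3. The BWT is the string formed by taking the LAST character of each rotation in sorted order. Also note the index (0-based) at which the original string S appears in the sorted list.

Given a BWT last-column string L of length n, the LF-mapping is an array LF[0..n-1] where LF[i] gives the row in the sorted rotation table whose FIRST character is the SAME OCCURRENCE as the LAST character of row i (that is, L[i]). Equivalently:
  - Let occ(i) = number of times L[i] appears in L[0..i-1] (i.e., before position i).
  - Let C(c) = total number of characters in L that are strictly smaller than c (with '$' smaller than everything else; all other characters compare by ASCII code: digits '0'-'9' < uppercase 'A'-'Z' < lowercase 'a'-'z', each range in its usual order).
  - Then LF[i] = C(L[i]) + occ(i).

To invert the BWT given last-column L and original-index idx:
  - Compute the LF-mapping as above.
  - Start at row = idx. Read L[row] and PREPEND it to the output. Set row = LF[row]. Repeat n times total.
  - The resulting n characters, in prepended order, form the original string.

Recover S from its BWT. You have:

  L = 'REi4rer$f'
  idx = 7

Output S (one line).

Answer: refriE4R$

Derivation:
LF mapping: 3 2 6 1 7 4 8 0 5
Walk LF starting at row 7, prepending L[row]:
  step 1: row=7, L[7]='$', prepend. Next row=LF[7]=0
  step 2: row=0, L[0]='R', prepend. Next row=LF[0]=3
  step 3: row=3, L[3]='4', prepend. Next row=LF[3]=1
  step 4: row=1, L[1]='E', prepend. Next row=LF[1]=2
  step 5: row=2, L[2]='i', prepend. Next row=LF[2]=6
  step 6: row=6, L[6]='r', prepend. Next row=LF[6]=8
  step 7: row=8, L[8]='f', prepend. Next row=LF[8]=5
  step 8: row=5, L[5]='e', prepend. Next row=LF[5]=4
  step 9: row=4, L[4]='r', prepend. Next row=LF[4]=7
Reversed output: refriE4R$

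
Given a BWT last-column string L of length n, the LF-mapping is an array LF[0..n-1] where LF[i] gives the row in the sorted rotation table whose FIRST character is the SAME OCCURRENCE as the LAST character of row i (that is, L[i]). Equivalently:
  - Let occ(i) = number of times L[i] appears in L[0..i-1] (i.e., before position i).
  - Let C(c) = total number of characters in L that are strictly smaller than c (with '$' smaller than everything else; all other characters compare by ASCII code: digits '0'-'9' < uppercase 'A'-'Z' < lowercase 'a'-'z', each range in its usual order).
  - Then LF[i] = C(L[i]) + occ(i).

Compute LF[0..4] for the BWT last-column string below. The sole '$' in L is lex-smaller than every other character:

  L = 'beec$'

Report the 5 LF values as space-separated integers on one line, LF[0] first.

Answer: 1 3 4 2 0

Derivation:
Char counts: '$':1, 'b':1, 'c':1, 'e':2
C (first-col start): C('$')=0, C('b')=1, C('c')=2, C('e')=3
L[0]='b': occ=0, LF[0]=C('b')+0=1+0=1
L[1]='e': occ=0, LF[1]=C('e')+0=3+0=3
L[2]='e': occ=1, LF[2]=C('e')+1=3+1=4
L[3]='c': occ=0, LF[3]=C('c')+0=2+0=2
L[4]='$': occ=0, LF[4]=C('$')+0=0+0=0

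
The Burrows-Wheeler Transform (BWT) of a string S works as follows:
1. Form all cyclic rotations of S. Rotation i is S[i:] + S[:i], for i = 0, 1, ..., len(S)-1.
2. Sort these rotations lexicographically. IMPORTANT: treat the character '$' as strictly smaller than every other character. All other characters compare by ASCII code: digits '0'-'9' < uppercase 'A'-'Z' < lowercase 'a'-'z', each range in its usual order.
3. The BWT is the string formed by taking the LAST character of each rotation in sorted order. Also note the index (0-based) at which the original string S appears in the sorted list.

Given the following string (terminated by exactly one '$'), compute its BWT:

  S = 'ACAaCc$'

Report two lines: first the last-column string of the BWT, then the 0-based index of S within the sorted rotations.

Answer: c$CAaAC
1

Derivation:
All 7 rotations (rotation i = S[i:]+S[:i]):
  rot[0] = ACAaCc$
  rot[1] = CAaCc$A
  rot[2] = AaCc$AC
  rot[3] = aCc$ACA
  rot[4] = Cc$ACAa
  rot[5] = c$ACAaC
  rot[6] = $ACAaCc
Sorted (with $ < everything):
  sorted[0] = $ACAaCc  (last char: 'c')
  sorted[1] = ACAaCc$  (last char: '$')
  sorted[2] = AaCc$AC  (last char: 'C')
  sorted[3] = CAaCc$A  (last char: 'A')
  sorted[4] = Cc$ACAa  (last char: 'a')
  sorted[5] = aCc$ACA  (last char: 'A')
  sorted[6] = c$ACAaC  (last char: 'C')
Last column: c$CAaAC
Original string S is at sorted index 1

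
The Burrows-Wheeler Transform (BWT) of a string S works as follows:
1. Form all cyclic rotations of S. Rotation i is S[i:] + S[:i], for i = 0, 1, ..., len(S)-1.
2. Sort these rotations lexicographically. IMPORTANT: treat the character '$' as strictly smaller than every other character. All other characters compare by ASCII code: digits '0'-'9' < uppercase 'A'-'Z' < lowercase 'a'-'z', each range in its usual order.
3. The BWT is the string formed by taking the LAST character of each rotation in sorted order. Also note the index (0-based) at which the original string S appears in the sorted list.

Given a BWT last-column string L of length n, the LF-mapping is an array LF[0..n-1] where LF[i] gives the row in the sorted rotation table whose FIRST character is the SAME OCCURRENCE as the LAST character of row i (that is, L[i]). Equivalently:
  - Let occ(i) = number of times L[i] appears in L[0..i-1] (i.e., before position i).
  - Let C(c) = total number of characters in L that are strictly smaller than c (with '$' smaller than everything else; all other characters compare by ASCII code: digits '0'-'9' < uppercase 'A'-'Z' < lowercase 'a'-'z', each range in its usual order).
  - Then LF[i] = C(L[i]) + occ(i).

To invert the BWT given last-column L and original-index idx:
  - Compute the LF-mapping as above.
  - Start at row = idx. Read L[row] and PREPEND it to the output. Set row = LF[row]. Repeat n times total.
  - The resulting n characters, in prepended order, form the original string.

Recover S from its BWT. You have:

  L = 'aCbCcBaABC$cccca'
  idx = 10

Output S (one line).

Answer: bBCBaCacccccCAa$

Derivation:
LF mapping: 7 4 10 5 11 2 8 1 3 6 0 12 13 14 15 9
Walk LF starting at row 10, prepending L[row]:
  step 1: row=10, L[10]='$', prepend. Next row=LF[10]=0
  step 2: row=0, L[0]='a', prepend. Next row=LF[0]=7
  step 3: row=7, L[7]='A', prepend. Next row=LF[7]=1
  step 4: row=1, L[1]='C', prepend. Next row=LF[1]=4
  step 5: row=4, L[4]='c', prepend. Next row=LF[4]=11
  step 6: row=11, L[11]='c', prepend. Next row=LF[11]=12
  step 7: row=12, L[12]='c', prepend. Next row=LF[12]=13
  step 8: row=13, L[13]='c', prepend. Next row=LF[13]=14
  step 9: row=14, L[14]='c', prepend. Next row=LF[14]=15
  step 10: row=15, L[15]='a', prepend. Next row=LF[15]=9
  step 11: row=9, L[9]='C', prepend. Next row=LF[9]=6
  step 12: row=6, L[6]='a', prepend. Next row=LF[6]=8
  step 13: row=8, L[8]='B', prepend. Next row=LF[8]=3
  step 14: row=3, L[3]='C', prepend. Next row=LF[3]=5
  step 15: row=5, L[5]='B', prepend. Next row=LF[5]=2
  step 16: row=2, L[2]='b', prepend. Next row=LF[2]=10
Reversed output: bBCBaCacccccCAa$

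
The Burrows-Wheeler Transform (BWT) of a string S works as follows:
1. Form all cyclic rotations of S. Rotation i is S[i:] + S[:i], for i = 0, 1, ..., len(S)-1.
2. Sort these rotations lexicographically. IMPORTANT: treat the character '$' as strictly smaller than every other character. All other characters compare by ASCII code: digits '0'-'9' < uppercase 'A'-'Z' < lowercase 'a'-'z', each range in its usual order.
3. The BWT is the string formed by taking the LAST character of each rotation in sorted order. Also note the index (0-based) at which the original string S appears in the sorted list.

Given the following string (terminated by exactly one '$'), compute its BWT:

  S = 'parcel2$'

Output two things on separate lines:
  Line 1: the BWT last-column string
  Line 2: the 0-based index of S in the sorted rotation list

Answer: 2lprce$a
6

Derivation:
All 8 rotations (rotation i = S[i:]+S[:i]):
  rot[0] = parcel2$
  rot[1] = arcel2$p
  rot[2] = rcel2$pa
  rot[3] = cel2$par
  rot[4] = el2$parc
  rot[5] = l2$parce
  rot[6] = 2$parcel
  rot[7] = $parcel2
Sorted (with $ < everything):
  sorted[0] = $parcel2  (last char: '2')
  sorted[1] = 2$parcel  (last char: 'l')
  sorted[2] = arcel2$p  (last char: 'p')
  sorted[3] = cel2$par  (last char: 'r')
  sorted[4] = el2$parc  (last char: 'c')
  sorted[5] = l2$parce  (last char: 'e')
  sorted[6] = parcel2$  (last char: '$')
  sorted[7] = rcel2$pa  (last char: 'a')
Last column: 2lprce$a
Original string S is at sorted index 6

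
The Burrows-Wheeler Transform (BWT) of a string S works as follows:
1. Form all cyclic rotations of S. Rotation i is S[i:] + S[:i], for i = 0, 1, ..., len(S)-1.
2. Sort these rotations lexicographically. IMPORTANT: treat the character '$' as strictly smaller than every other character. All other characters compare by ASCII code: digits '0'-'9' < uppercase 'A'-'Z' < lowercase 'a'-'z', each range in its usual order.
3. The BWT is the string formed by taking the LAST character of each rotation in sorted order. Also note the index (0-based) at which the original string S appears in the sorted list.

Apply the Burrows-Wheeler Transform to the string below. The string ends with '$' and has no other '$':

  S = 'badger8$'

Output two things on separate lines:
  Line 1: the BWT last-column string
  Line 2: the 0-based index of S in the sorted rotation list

Answer: 8rb$agde
3

Derivation:
All 8 rotations (rotation i = S[i:]+S[:i]):
  rot[0] = badger8$
  rot[1] = adger8$b
  rot[2] = dger8$ba
  rot[3] = ger8$bad
  rot[4] = er8$badg
  rot[5] = r8$badge
  rot[6] = 8$badger
  rot[7] = $badger8
Sorted (with $ < everything):
  sorted[0] = $badger8  (last char: '8')
  sorted[1] = 8$badger  (last char: 'r')
  sorted[2] = adger8$b  (last char: 'b')
  sorted[3] = badger8$  (last char: '$')
  sorted[4] = dger8$ba  (last char: 'a')
  sorted[5] = er8$badg  (last char: 'g')
  sorted[6] = ger8$bad  (last char: 'd')
  sorted[7] = r8$badge  (last char: 'e')
Last column: 8rb$agde
Original string S is at sorted index 3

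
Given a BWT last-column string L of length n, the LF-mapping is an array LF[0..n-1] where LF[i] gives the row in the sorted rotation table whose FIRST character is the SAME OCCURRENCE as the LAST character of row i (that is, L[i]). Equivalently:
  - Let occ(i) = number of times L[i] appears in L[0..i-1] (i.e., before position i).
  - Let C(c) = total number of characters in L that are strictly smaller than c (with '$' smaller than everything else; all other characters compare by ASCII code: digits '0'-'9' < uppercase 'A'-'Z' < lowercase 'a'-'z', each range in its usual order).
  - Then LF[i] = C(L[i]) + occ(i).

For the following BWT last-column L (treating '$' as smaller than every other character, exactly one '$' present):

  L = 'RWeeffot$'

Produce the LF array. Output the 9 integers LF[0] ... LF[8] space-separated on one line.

Answer: 1 2 3 4 5 6 7 8 0

Derivation:
Char counts: '$':1, 'R':1, 'W':1, 'e':2, 'f':2, 'o':1, 't':1
C (first-col start): C('$')=0, C('R')=1, C('W')=2, C('e')=3, C('f')=5, C('o')=7, C('t')=8
L[0]='R': occ=0, LF[0]=C('R')+0=1+0=1
L[1]='W': occ=0, LF[1]=C('W')+0=2+0=2
L[2]='e': occ=0, LF[2]=C('e')+0=3+0=3
L[3]='e': occ=1, LF[3]=C('e')+1=3+1=4
L[4]='f': occ=0, LF[4]=C('f')+0=5+0=5
L[5]='f': occ=1, LF[5]=C('f')+1=5+1=6
L[6]='o': occ=0, LF[6]=C('o')+0=7+0=7
L[7]='t': occ=0, LF[7]=C('t')+0=8+0=8
L[8]='$': occ=0, LF[8]=C('$')+0=0+0=0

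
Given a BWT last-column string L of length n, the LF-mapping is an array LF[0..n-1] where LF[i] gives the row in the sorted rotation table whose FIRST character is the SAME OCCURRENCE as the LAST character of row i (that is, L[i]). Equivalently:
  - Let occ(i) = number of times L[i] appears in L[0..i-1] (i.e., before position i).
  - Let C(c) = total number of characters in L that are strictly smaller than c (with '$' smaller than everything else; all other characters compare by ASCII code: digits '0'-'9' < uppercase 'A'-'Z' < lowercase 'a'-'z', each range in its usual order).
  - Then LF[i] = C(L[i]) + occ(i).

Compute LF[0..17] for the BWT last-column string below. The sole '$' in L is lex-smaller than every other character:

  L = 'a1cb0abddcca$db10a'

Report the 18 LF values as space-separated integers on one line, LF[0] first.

Answer: 5 3 12 9 1 6 10 15 16 13 14 7 0 17 11 4 2 8

Derivation:
Char counts: '$':1, '0':2, '1':2, 'a':4, 'b':3, 'c':3, 'd':3
C (first-col start): C('$')=0, C('0')=1, C('1')=3, C('a')=5, C('b')=9, C('c')=12, C('d')=15
L[0]='a': occ=0, LF[0]=C('a')+0=5+0=5
L[1]='1': occ=0, LF[1]=C('1')+0=3+0=3
L[2]='c': occ=0, LF[2]=C('c')+0=12+0=12
L[3]='b': occ=0, LF[3]=C('b')+0=9+0=9
L[4]='0': occ=0, LF[4]=C('0')+0=1+0=1
L[5]='a': occ=1, LF[5]=C('a')+1=5+1=6
L[6]='b': occ=1, LF[6]=C('b')+1=9+1=10
L[7]='d': occ=0, LF[7]=C('d')+0=15+0=15
L[8]='d': occ=1, LF[8]=C('d')+1=15+1=16
L[9]='c': occ=1, LF[9]=C('c')+1=12+1=13
L[10]='c': occ=2, LF[10]=C('c')+2=12+2=14
L[11]='a': occ=2, LF[11]=C('a')+2=5+2=7
L[12]='$': occ=0, LF[12]=C('$')+0=0+0=0
L[13]='d': occ=2, LF[13]=C('d')+2=15+2=17
L[14]='b': occ=2, LF[14]=C('b')+2=9+2=11
L[15]='1': occ=1, LF[15]=C('1')+1=3+1=4
L[16]='0': occ=1, LF[16]=C('0')+1=1+1=2
L[17]='a': occ=3, LF[17]=C('a')+3=5+3=8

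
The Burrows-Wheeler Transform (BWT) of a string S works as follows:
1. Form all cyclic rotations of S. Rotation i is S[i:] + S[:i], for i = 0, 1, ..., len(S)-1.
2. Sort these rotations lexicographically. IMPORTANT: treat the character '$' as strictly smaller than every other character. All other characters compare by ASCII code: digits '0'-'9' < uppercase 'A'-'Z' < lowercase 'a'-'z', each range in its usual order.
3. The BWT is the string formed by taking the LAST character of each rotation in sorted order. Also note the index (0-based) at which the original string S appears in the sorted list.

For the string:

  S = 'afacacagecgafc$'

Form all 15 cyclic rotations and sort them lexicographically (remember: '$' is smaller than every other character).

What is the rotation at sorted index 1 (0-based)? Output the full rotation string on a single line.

All 15 rotations (rotation i = S[i:]+S[:i]):
  rot[0] = afacacagecgafc$
  rot[1] = facacagecgafc$a
  rot[2] = acacagecgafc$af
  rot[3] = cacagecgafc$afa
  rot[4] = acagecgafc$afac
  rot[5] = cagecgafc$afaca
  rot[6] = agecgafc$afacac
  rot[7] = gecgafc$afacaca
  rot[8] = ecgafc$afacacag
  rot[9] = cgafc$afacacage
  rot[10] = gafc$afacacagec
  rot[11] = afc$afacacagecg
  rot[12] = fc$afacacagecga
  rot[13] = c$afacacagecgaf
  rot[14] = $afacacagecgafc
Sorted (with $ < everything):
  sorted[0] = $afacacagecgafc
  sorted[1] = acacagecgafc$af
  sorted[2] = acagecgafc$afac
  sorted[3] = afacacagecgafc$
  sorted[4] = afc$afacacagecg
  sorted[5] = agecgafc$afacac
  sorted[6] = c$afacacagecgaf
  sorted[7] = cacagecgafc$afa
  sorted[8] = cagecgafc$afaca
  sorted[9] = cgafc$afacacage
  sorted[10] = ecgafc$afacacag
  sorted[11] = facacagecgafc$a
  sorted[12] = fc$afacacagecga
  sorted[13] = gafc$afacacagec
  sorted[14] = gecgafc$afacaca
sorted[1] = acacagecgafc$af

Answer: acacagecgafc$af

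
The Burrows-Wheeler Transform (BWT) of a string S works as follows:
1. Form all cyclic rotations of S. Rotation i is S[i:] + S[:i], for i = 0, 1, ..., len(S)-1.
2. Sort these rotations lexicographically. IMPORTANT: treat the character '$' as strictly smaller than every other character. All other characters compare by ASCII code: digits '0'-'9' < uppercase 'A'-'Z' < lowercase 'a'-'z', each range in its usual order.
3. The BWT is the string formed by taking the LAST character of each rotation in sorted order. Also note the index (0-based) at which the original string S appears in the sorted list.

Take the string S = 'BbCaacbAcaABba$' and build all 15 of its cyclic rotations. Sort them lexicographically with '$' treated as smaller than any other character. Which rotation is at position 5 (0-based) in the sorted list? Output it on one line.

All 15 rotations (rotation i = S[i:]+S[:i]):
  rot[0] = BbCaacbAcaABba$
  rot[1] = bCaacbAcaABba$B
  rot[2] = CaacbAcaABba$Bb
  rot[3] = aacbAcaABba$BbC
  rot[4] = acbAcaABba$BbCa
  rot[5] = cbAcaABba$BbCaa
  rot[6] = bAcaABba$BbCaac
  rot[7] = AcaABba$BbCaacb
  rot[8] = caABba$BbCaacbA
  rot[9] = aABba$BbCaacbAc
  rot[10] = ABba$BbCaacbAca
  rot[11] = Bba$BbCaacbAcaA
  rot[12] = ba$BbCaacbAcaAB
  rot[13] = a$BbCaacbAcaABb
  rot[14] = $BbCaacbAcaABba
Sorted (with $ < everything):
  sorted[0] = $BbCaacbAcaABba
  sorted[1] = ABba$BbCaacbAca
  sorted[2] = AcaABba$BbCaacb
  sorted[3] = BbCaacbAcaABba$
  sorted[4] = Bba$BbCaacbAcaA
  sorted[5] = CaacbAcaABba$Bb
  sorted[6] = a$BbCaacbAcaABb
  sorted[7] = aABba$BbCaacbAc
  sorted[8] = aacbAcaABba$BbC
  sorted[9] = acbAcaABba$BbCa
  sorted[10] = bAcaABba$BbCaac
  sorted[11] = bCaacbAcaABba$B
  sorted[12] = ba$BbCaacbAcaAB
  sorted[13] = caABba$BbCaacbA
  sorted[14] = cbAcaABba$BbCaa
sorted[5] = CaacbAcaABba$Bb

Answer: CaacbAcaABba$Bb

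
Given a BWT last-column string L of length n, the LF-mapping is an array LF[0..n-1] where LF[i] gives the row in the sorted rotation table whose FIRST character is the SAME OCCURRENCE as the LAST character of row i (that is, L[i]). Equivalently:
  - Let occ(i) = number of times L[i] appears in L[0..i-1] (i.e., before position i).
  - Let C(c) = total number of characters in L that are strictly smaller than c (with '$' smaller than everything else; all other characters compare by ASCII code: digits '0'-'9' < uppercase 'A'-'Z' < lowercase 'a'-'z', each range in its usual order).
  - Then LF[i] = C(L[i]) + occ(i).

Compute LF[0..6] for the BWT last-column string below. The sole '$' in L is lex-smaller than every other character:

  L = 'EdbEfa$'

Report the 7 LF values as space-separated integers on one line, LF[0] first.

Char counts: '$':1, 'E':2, 'a':1, 'b':1, 'd':1, 'f':1
C (first-col start): C('$')=0, C('E')=1, C('a')=3, C('b')=4, C('d')=5, C('f')=6
L[0]='E': occ=0, LF[0]=C('E')+0=1+0=1
L[1]='d': occ=0, LF[1]=C('d')+0=5+0=5
L[2]='b': occ=0, LF[2]=C('b')+0=4+0=4
L[3]='E': occ=1, LF[3]=C('E')+1=1+1=2
L[4]='f': occ=0, LF[4]=C('f')+0=6+0=6
L[5]='a': occ=0, LF[5]=C('a')+0=3+0=3
L[6]='$': occ=0, LF[6]=C('$')+0=0+0=0

Answer: 1 5 4 2 6 3 0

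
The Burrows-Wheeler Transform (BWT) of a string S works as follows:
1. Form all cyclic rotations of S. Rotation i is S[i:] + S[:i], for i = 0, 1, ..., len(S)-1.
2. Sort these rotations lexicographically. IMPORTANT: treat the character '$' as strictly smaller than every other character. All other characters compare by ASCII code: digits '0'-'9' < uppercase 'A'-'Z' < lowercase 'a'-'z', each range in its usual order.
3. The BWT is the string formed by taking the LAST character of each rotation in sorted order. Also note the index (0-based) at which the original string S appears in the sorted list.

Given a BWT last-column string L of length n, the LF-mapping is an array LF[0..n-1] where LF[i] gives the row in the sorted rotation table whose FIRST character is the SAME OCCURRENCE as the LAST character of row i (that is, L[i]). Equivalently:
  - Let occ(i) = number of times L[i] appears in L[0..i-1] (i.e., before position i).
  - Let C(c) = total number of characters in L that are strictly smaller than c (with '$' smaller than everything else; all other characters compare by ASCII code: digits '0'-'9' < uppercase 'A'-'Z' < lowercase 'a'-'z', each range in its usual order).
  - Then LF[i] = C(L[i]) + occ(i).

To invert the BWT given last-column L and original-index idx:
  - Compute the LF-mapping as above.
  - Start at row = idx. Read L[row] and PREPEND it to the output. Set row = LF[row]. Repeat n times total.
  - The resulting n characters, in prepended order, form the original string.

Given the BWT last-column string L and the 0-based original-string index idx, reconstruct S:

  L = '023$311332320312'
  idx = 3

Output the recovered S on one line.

Answer: 113303223323120$

Derivation:
LF mapping: 1 6 10 0 11 3 4 12 13 7 14 8 2 15 5 9
Walk LF starting at row 3, prepending L[row]:
  step 1: row=3, L[3]='$', prepend. Next row=LF[3]=0
  step 2: row=0, L[0]='0', prepend. Next row=LF[0]=1
  step 3: row=1, L[1]='2', prepend. Next row=LF[1]=6
  step 4: row=6, L[6]='1', prepend. Next row=LF[6]=4
  step 5: row=4, L[4]='3', prepend. Next row=LF[4]=11
  step 6: row=11, L[11]='2', prepend. Next row=LF[11]=8
  step 7: row=8, L[8]='3', prepend. Next row=LF[8]=13
  step 8: row=13, L[13]='3', prepend. Next row=LF[13]=15
  step 9: row=15, L[15]='2', prepend. Next row=LF[15]=9
  step 10: row=9, L[9]='2', prepend. Next row=LF[9]=7
  step 11: row=7, L[7]='3', prepend. Next row=LF[7]=12
  step 12: row=12, L[12]='0', prepend. Next row=LF[12]=2
  step 13: row=2, L[2]='3', prepend. Next row=LF[2]=10
  step 14: row=10, L[10]='3', prepend. Next row=LF[10]=14
  step 15: row=14, L[14]='1', prepend. Next row=LF[14]=5
  step 16: row=5, L[5]='1', prepend. Next row=LF[5]=3
Reversed output: 113303223323120$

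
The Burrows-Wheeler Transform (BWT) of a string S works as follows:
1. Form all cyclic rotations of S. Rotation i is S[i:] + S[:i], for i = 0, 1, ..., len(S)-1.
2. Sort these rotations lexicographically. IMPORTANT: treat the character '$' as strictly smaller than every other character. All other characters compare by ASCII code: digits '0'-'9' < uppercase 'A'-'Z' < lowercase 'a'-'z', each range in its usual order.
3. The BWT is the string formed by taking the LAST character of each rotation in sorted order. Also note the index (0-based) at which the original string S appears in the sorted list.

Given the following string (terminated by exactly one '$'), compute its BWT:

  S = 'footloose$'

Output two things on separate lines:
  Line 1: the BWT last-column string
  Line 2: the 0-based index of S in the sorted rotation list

All 10 rotations (rotation i = S[i:]+S[:i]):
  rot[0] = footloose$
  rot[1] = ootloose$f
  rot[2] = otloose$fo
  rot[3] = tloose$foo
  rot[4] = loose$foot
  rot[5] = oose$footl
  rot[6] = ose$footlo
  rot[7] = se$footloo
  rot[8] = e$footloos
  rot[9] = $footloose
Sorted (with $ < everything):
  sorted[0] = $footloose  (last char: 'e')
  sorted[1] = e$footloos  (last char: 's')
  sorted[2] = footloose$  (last char: '$')
  sorted[3] = loose$foot  (last char: 't')
  sorted[4] = oose$footl  (last char: 'l')
  sorted[5] = ootloose$f  (last char: 'f')
  sorted[6] = ose$footlo  (last char: 'o')
  sorted[7] = otloose$fo  (last char: 'o')
  sorted[8] = se$footloo  (last char: 'o')
  sorted[9] = tloose$foo  (last char: 'o')
Last column: es$tlfoooo
Original string S is at sorted index 2

Answer: es$tlfoooo
2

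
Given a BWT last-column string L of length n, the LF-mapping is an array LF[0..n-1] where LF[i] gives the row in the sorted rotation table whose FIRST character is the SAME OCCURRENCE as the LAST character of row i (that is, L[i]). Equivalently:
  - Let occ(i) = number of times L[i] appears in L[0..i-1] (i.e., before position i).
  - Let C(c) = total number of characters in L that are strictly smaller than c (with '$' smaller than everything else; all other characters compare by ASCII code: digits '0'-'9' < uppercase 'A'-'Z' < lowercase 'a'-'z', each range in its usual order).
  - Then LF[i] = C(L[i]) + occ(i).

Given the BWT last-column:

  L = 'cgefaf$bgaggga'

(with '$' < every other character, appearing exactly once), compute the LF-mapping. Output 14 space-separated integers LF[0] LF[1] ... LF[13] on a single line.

Answer: 5 9 6 7 1 8 0 4 10 2 11 12 13 3

Derivation:
Char counts: '$':1, 'a':3, 'b':1, 'c':1, 'e':1, 'f':2, 'g':5
C (first-col start): C('$')=0, C('a')=1, C('b')=4, C('c')=5, C('e')=6, C('f')=7, C('g')=9
L[0]='c': occ=0, LF[0]=C('c')+0=5+0=5
L[1]='g': occ=0, LF[1]=C('g')+0=9+0=9
L[2]='e': occ=0, LF[2]=C('e')+0=6+0=6
L[3]='f': occ=0, LF[3]=C('f')+0=7+0=7
L[4]='a': occ=0, LF[4]=C('a')+0=1+0=1
L[5]='f': occ=1, LF[5]=C('f')+1=7+1=8
L[6]='$': occ=0, LF[6]=C('$')+0=0+0=0
L[7]='b': occ=0, LF[7]=C('b')+0=4+0=4
L[8]='g': occ=1, LF[8]=C('g')+1=9+1=10
L[9]='a': occ=1, LF[9]=C('a')+1=1+1=2
L[10]='g': occ=2, LF[10]=C('g')+2=9+2=11
L[11]='g': occ=3, LF[11]=C('g')+3=9+3=12
L[12]='g': occ=4, LF[12]=C('g')+4=9+4=13
L[13]='a': occ=2, LF[13]=C('a')+2=1+2=3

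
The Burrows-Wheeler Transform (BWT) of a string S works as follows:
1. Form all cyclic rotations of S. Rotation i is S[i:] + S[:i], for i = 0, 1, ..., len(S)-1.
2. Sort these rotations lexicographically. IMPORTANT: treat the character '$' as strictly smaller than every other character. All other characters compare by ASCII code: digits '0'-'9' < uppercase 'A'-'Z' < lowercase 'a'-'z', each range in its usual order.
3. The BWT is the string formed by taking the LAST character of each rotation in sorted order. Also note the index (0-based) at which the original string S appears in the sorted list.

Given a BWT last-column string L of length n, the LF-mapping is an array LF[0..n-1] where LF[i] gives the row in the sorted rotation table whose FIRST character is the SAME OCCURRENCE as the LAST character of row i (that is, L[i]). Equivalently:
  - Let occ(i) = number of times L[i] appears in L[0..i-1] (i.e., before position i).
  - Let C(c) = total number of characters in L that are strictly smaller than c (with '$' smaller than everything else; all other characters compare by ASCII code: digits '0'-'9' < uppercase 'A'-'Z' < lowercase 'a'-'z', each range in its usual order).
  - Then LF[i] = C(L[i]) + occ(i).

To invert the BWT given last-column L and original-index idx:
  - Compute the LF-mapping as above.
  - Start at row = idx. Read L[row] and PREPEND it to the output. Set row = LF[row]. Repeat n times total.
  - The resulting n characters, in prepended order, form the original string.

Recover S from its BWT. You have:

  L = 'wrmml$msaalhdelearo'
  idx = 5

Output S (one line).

Answer: emeraldmarshmallow$

Derivation:
LF mapping: 18 15 11 12 8 0 13 17 1 2 9 7 4 5 10 6 3 16 14
Walk LF starting at row 5, prepending L[row]:
  step 1: row=5, L[5]='$', prepend. Next row=LF[5]=0
  step 2: row=0, L[0]='w', prepend. Next row=LF[0]=18
  step 3: row=18, L[18]='o', prepend. Next row=LF[18]=14
  step 4: row=14, L[14]='l', prepend. Next row=LF[14]=10
  step 5: row=10, L[10]='l', prepend. Next row=LF[10]=9
  step 6: row=9, L[9]='a', prepend. Next row=LF[9]=2
  step 7: row=2, L[2]='m', prepend. Next row=LF[2]=11
  step 8: row=11, L[11]='h', prepend. Next row=LF[11]=7
  step 9: row=7, L[7]='s', prepend. Next row=LF[7]=17
  step 10: row=17, L[17]='r', prepend. Next row=LF[17]=16
  step 11: row=16, L[16]='a', prepend. Next row=LF[16]=3
  step 12: row=3, L[3]='m', prepend. Next row=LF[3]=12
  step 13: row=12, L[12]='d', prepend. Next row=LF[12]=4
  step 14: row=4, L[4]='l', prepend. Next row=LF[4]=8
  step 15: row=8, L[8]='a', prepend. Next row=LF[8]=1
  step 16: row=1, L[1]='r', prepend. Next row=LF[1]=15
  step 17: row=15, L[15]='e', prepend. Next row=LF[15]=6
  step 18: row=6, L[6]='m', prepend. Next row=LF[6]=13
  step 19: row=13, L[13]='e', prepend. Next row=LF[13]=5
Reversed output: emeraldmarshmallow$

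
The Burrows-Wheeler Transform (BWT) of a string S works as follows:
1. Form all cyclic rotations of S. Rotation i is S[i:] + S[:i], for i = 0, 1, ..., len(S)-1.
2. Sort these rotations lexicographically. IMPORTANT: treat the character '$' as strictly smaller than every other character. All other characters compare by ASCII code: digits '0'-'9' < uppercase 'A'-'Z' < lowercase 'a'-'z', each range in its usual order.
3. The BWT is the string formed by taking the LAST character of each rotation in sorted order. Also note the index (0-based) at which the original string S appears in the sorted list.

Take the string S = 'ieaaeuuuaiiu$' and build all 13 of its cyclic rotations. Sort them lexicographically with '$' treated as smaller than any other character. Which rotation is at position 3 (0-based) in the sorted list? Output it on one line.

All 13 rotations (rotation i = S[i:]+S[:i]):
  rot[0] = ieaaeuuuaiiu$
  rot[1] = eaaeuuuaiiu$i
  rot[2] = aaeuuuaiiu$ie
  rot[3] = aeuuuaiiu$iea
  rot[4] = euuuaiiu$ieaa
  rot[5] = uuuaiiu$ieaae
  rot[6] = uuaiiu$ieaaeu
  rot[7] = uaiiu$ieaaeuu
  rot[8] = aiiu$ieaaeuuu
  rot[9] = iiu$ieaaeuuua
  rot[10] = iu$ieaaeuuuai
  rot[11] = u$ieaaeuuuaii
  rot[12] = $ieaaeuuuaiiu
Sorted (with $ < everything):
  sorted[0] = $ieaaeuuuaiiu
  sorted[1] = aaeuuuaiiu$ie
  sorted[2] = aeuuuaiiu$iea
  sorted[3] = aiiu$ieaaeuuu
  sorted[4] = eaaeuuuaiiu$i
  sorted[5] = euuuaiiu$ieaa
  sorted[6] = ieaaeuuuaiiu$
  sorted[7] = iiu$ieaaeuuua
  sorted[8] = iu$ieaaeuuuai
  sorted[9] = u$ieaaeuuuaii
  sorted[10] = uaiiu$ieaaeuu
  sorted[11] = uuaiiu$ieaaeu
  sorted[12] = uuuaiiu$ieaae
sorted[3] = aiiu$ieaaeuuu

Answer: aiiu$ieaaeuuu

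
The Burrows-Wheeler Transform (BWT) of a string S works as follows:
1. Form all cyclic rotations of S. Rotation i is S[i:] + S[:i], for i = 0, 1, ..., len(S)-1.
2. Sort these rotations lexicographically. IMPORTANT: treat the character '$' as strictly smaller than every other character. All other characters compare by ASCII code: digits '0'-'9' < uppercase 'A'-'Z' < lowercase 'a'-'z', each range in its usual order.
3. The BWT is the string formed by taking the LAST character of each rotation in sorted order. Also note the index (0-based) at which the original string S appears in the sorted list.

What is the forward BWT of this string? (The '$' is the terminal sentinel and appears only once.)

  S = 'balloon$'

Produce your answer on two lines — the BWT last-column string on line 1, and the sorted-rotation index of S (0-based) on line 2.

Answer: nb$alool
2

Derivation:
All 8 rotations (rotation i = S[i:]+S[:i]):
  rot[0] = balloon$
  rot[1] = alloon$b
  rot[2] = lloon$ba
  rot[3] = loon$bal
  rot[4] = oon$ball
  rot[5] = on$ballo
  rot[6] = n$balloo
  rot[7] = $balloon
Sorted (with $ < everything):
  sorted[0] = $balloon  (last char: 'n')
  sorted[1] = alloon$b  (last char: 'b')
  sorted[2] = balloon$  (last char: '$')
  sorted[3] = lloon$ba  (last char: 'a')
  sorted[4] = loon$bal  (last char: 'l')
  sorted[5] = n$balloo  (last char: 'o')
  sorted[6] = on$ballo  (last char: 'o')
  sorted[7] = oon$ball  (last char: 'l')
Last column: nb$alool
Original string S is at sorted index 2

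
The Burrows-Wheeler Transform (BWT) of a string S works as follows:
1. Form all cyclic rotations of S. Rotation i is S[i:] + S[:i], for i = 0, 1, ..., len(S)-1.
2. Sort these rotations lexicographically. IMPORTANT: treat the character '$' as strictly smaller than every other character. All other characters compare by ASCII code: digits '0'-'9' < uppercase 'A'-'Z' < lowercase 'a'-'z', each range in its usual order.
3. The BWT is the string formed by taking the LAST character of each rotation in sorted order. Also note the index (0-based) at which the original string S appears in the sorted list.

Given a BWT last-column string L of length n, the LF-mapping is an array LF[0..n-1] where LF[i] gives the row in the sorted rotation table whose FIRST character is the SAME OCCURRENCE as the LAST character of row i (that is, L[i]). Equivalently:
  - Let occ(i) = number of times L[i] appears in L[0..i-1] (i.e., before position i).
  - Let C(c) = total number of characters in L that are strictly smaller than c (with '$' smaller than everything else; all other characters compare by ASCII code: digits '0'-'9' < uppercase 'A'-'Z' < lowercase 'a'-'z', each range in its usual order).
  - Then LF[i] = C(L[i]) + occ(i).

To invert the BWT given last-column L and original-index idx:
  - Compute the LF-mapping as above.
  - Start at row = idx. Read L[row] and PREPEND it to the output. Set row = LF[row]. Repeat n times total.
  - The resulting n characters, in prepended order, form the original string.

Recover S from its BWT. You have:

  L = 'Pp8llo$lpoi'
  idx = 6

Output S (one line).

LF mapping: 2 9 1 4 5 7 0 6 10 8 3
Walk LF starting at row 6, prepending L[row]:
  step 1: row=6, L[6]='$', prepend. Next row=LF[6]=0
  step 2: row=0, L[0]='P', prepend. Next row=LF[0]=2
  step 3: row=2, L[2]='8', prepend. Next row=LF[2]=1
  step 4: row=1, L[1]='p', prepend. Next row=LF[1]=9
  step 5: row=9, L[9]='o', prepend. Next row=LF[9]=8
  step 6: row=8, L[8]='p', prepend. Next row=LF[8]=10
  step 7: row=10, L[10]='i', prepend. Next row=LF[10]=3
  step 8: row=3, L[3]='l', prepend. Next row=LF[3]=4
  step 9: row=4, L[4]='l', prepend. Next row=LF[4]=5
  step 10: row=5, L[5]='o', prepend. Next row=LF[5]=7
  step 11: row=7, L[7]='l', prepend. Next row=LF[7]=6
Reversed output: lollipop8P$

Answer: lollipop8P$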